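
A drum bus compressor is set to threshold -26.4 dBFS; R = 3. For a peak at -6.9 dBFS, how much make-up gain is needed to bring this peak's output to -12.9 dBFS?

7 dB

The peak compresses to -26.4 + 19.5/3 = -19.9 dBFS.
To reach -12.9 dBFS requires -12.9 − (-19.9) = 7 dB of make-up.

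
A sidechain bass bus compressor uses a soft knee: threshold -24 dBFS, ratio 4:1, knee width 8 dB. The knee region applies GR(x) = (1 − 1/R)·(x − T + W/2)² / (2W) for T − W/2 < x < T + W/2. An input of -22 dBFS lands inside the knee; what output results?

x − T + W/2 = -22 − (-24) + 4 = 6.
GR = (1 − 1/4) × 6² / 16 = 0.75 × 36 / 16 = 1.6875 dB.
Output = -22 − 1.6875 = -23.6875 dBFS.

-23.6875 dBFS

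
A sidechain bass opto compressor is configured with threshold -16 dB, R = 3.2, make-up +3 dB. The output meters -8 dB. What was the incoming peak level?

Stripping the +3 dB make-up gives -11 dB at the gain stage.
That's 5 dB above the -16 dB threshold.
Before 3.2:1 compression the overshoot was 5 × 3.2 = 16 dB, so input = -16 + 16 = 0 dB.

0 dB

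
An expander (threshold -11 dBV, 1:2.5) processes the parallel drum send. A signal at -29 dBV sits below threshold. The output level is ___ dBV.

Below threshold, a 1:2.5 expander applies gain = (2.5−1)×(T − x) of attenuation.
(2.5−1) × 18 = 27 dB, so output = -29 − 27 = -56 dBV.

-56 dBV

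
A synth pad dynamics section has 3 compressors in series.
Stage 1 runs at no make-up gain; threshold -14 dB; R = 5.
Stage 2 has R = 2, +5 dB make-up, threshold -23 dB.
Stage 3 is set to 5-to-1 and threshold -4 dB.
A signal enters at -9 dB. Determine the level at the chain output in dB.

Stage 1: overshoot 5 dB → 5/5 = 1 dB → -13 dB.
Stage 2: overshoot 10 dB → 10/2 = 5 dB → -18 dB; +5 dB make-up → -13 dB.
Stage 3: -13 dB is at or below the -4 dB threshold — no compression; output -13 dB.

-13 dB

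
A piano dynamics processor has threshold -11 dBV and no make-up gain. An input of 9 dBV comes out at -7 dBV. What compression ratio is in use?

Input overshoot = 9 − (-11) = 20 dB; output overshoot = -7 − (-11) = 4 dB.
Ratio = 20 / 4 = 5.

5:1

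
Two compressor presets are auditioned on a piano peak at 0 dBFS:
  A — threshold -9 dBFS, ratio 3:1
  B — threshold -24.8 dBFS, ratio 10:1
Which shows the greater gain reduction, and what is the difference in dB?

A: GR = 9 − 9/3 = 6 dB.
B: GR = 24.8 − 24.8/10 = 22.32 dB.
B applies 16.32 dB more gain reduction.

B, by 16.32 dB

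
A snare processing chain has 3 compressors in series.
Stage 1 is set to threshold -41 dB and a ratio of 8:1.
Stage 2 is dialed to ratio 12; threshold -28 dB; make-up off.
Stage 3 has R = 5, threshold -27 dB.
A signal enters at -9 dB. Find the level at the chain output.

Stage 1: overshoot 32 dB → 32/8 = 4 dB → -37 dB.
Stage 2: -37 dB is at or below the -28 dB threshold — no compression; output -37 dB.
Stage 3: below threshold (-37 ≤ -27); passes unchanged; output -37 dB.

-37 dB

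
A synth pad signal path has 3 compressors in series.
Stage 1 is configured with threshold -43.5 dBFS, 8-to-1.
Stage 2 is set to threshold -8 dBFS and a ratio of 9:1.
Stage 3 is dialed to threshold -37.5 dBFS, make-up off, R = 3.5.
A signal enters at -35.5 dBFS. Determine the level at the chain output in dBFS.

Stage 1: -35.5 dBFS is 8 dB over -43.5 dBFS; at 8:1 that becomes 1 dB over, giving -42.5 dBFS.
Stage 2: below threshold (-42.5 ≤ -8); passes unchanged; output -42.5 dBFS.
Stage 3: below threshold (-42.5 ≤ -37.5); passes unchanged; output -42.5 dBFS.

-42.5 dBFS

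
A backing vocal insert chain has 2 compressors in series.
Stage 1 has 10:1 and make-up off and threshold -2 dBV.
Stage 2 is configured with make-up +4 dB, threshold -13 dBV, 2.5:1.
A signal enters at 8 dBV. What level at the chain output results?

Stage 1: 8 dBV is 10 dB over -2 dBV; at 10:1 that becomes 1 dB over, giving -1 dBV.
Stage 2: overshoot 12 dB → 12/2.5 = 4.8 dB → -8.2 dBV; +4 dB make-up → -4.2 dBV.

-4.2 dBV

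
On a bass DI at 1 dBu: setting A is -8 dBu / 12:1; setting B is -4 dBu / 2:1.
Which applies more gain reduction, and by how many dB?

A, by 5.75 dB

A: 9 dB over, compressed to 0.75 dB over, so 8.25 dB of GR.
B: 5 dB over, compressed to 2.5 dB over, so 2.5 dB of GR.
Difference: 5.75 dB in favour of A.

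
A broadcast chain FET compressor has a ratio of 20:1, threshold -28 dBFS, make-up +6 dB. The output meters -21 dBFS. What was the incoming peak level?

-8 dBFS

Stripping the +6 dB make-up gives -27 dBFS at the gain stage.
Post-compression overshoot = -27 − (-28) = 1 dB.
Before 20:1 compression the overshoot was 1 × 20 = 20 dB, so input = -28 + 20 = -8 dBFS.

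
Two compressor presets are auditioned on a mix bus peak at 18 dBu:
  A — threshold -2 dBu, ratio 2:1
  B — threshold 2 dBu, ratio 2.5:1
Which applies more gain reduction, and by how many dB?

A, by 0.4 dB

A: overshoot 20 dB → output overshoot 10 dB → GR 10 dB.
B: overshoot 16 dB → output overshoot 6.4 dB → GR 9.6 dB.
A applies 0.4 dB more gain reduction.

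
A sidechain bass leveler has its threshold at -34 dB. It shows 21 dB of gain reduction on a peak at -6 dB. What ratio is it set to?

4:1

Input overshoot = -6 − (-34) = 28 dB.
Output overshoot = 28 − 21 = 7 dB.
Ratio = input overshoot / output overshoot = 28 / 7 = 4.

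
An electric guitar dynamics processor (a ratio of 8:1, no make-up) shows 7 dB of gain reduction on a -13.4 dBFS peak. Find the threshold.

Let T be the threshold. Output overshoot = (input overshoot)/R, so -20.4 − T = (-13.4 − T)/8.
8·(-20.4 − T) = -13.4 − T → 7·T = -163.2 − (-13.4) = -149.8.
T = -149.8/7 = -21.4 dBFS.

-21.4 dBFS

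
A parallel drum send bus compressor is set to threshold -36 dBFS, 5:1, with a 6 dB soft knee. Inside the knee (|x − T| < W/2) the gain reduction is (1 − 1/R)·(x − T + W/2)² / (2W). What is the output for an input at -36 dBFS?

x − T + W/2 = -36 − (-36) + 3 = 3.
GR = (1 − 1/5) × 3² / 12 = 0.8 × 9 / 12 = 0.6 dB.
Output = -36 − 0.6 = -36.6 dBFS.

-36.6 dBFS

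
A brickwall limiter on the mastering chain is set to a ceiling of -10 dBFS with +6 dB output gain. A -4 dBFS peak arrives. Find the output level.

-4 dBFS

At ∞:1, everything above -10 dBFS is held at the ceiling.
Output gain then adds 6 dB: -10 + 6 = -4 dBFS.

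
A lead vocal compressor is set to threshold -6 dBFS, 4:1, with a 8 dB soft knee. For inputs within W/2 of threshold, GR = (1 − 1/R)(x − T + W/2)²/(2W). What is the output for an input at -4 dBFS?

-5.6875 dBFS

x − T + W/2 = -4 − (-6) + 4 = 6.
GR = (1 − 1/4) × 6² / 16 = 0.75 × 36 / 16 = 1.6875 dB.
Output = -4 − 1.6875 = -5.6875 dBFS.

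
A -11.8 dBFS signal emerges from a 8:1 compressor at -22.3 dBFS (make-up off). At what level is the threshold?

-23.8 dBFS

Let T be the threshold. Output overshoot = (input overshoot)/R, so -22.3 − T = (-11.8 − T)/8.
8·(-22.3 − T) = -11.8 − T → 7·T = -178.4 − (-11.8) = -166.6.
T = -166.6/7 = -23.8 dBFS.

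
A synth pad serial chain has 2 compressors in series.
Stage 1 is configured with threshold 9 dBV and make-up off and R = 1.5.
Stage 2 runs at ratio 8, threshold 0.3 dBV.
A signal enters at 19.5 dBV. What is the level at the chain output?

2.2625 dBV

Stage 1: 19.5 dBV is 10.5 dB over 9 dBV; at 1.5:1 that becomes 7 dB over, giving 16 dBV.
Stage 2: 15.7 dB above 0.3 dBV, reduced 8:1 to 1.9625 dB above → 2.2625 dBV.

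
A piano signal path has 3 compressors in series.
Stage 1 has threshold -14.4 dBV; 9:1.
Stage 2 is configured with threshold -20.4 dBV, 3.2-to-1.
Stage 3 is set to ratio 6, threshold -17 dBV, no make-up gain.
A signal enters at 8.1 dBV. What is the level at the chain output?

-17.74375 dBV

Stage 1: overshoot 22.5 dB → 22.5/9 = 2.5 dB → -11.9 dBV.
Stage 2: 8.5 dB above -20.4 dBV, reduced 3.2:1 to 2.65625 dB above → -17.74375 dBV.
Stage 3: -17.74375 dBV is at or below the -17 dBV threshold — no compression; output -17.74375 dBV.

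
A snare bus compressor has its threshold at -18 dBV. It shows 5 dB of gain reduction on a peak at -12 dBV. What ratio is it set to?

Input overshoot = -12 − (-18) = 6 dB.
Output overshoot = 6 − 5 = 1 dB.
Ratio = input overshoot / output overshoot = 6 / 1 = 6.

6:1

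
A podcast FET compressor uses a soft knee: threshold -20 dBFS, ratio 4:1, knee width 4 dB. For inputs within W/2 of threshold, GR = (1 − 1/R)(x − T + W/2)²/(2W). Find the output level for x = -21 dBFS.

-21.09375 dBFS

x − T + W/2 = -21 − (-20) + 2 = 1.
GR = (1 − 1/4) × 1² / 8 = 0.75 × 1 / 8 = 0.09375 dB.
Output = -21 − 0.09375 = -21.09375 dBFS.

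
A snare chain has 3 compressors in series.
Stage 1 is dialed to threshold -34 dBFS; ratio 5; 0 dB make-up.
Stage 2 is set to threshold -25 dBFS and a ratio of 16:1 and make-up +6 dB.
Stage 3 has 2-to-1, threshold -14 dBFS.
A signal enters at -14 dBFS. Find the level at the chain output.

Stage 1: 20 dB above -34 dBFS, reduced 5:1 to 4 dB above → -30 dBFS.
Stage 2: below threshold (-30 ≤ -25); passes unchanged; make-up brings it to -24 dBFS.
Stage 3: -24 dBFS ≤ -14 dBFS, so stage 3 doesn't engage; output -24 dBFS.

-24 dBFS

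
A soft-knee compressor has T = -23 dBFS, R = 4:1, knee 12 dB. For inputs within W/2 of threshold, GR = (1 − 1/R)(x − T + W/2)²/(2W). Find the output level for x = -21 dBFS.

x − T + W/2 = -21 − (-23) + 6 = 8.
GR = (1 − 1/4) × 8² / 24 = 0.75 × 64 / 24 = 2 dB.
Output = -21 − 2 = -23 dBFS.

-23 dBFS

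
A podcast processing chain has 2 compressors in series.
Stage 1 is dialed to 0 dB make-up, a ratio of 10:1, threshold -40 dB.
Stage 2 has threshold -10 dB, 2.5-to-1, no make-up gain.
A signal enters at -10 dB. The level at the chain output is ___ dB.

Stage 1: overshoot 30 dB → 30/10 = 3 dB → -37 dB.
Stage 2: -37 dB ≤ -10 dB, so stage 2 doesn't engage; output -37 dB.

-37 dB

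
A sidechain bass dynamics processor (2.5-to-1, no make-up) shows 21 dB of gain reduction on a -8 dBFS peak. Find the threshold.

-43 dBFS

Input is 35 dB above T (since output overshoot × R = input overshoot: (-29 − T)·2.5 = -8 − T gives T = -43 dBFS).
Check: -43 + (-8 − (-43))/2.5 = -43 + 14 = -29 dBFS. ✓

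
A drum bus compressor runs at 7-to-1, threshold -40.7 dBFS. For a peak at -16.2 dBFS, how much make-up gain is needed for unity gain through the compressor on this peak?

The peak compresses to -40.7 + 24.5/7 = -37.2 dBFS.
To reach -16.2 dBFS requires -16.2 − (-37.2) = 21 dB of make-up.

21 dB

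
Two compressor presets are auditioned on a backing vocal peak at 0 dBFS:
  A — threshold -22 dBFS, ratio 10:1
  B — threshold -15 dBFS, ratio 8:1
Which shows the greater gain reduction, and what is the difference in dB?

A: overshoot 22 dB → output overshoot 2.2 dB → GR 19.8 dB.
B: overshoot 15 dB → output overshoot 1.875 dB → GR 13.125 dB.
Difference: 6.675 dB in favour of A.

A, by 6.675 dB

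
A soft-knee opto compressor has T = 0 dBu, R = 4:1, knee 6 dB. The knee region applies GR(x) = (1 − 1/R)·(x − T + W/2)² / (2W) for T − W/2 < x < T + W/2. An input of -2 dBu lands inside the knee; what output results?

-2.0625 dBu

x − T + W/2 = -2 − 0 + 3 = 1.
GR = (1 − 1/4) × 1² / 12 = 0.75 × 1 / 12 = 0.0625 dB.
Output = -2 − 0.0625 = -2.0625 dBu.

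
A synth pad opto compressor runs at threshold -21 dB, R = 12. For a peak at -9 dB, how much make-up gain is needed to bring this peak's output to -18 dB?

2 dB

Without make-up, output = threshold + overshoot/12 = -21 + 1 = -20 dB.
Gap to target: 2 dB.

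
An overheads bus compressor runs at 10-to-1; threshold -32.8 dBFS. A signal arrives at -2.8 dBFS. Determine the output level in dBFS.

-29.8 dBFS

-2.8 dBFS sits 30 dB over threshold.
At 10:1 the overshoot is divided by 10, leaving 3 dB above threshold.
Output = -32.8 + 3 = -29.8 dBFS.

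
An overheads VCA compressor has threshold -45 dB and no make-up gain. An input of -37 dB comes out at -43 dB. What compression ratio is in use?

4:1

Input overshoot = -37 − (-45) = 8 dB; output overshoot = -43 − (-45) = 2 dB.
Ratio = 8 / 2 = 4.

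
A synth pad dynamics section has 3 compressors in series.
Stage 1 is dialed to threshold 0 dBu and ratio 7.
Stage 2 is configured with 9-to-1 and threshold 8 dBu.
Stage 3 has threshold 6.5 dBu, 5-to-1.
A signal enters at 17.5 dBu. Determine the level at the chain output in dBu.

Stage 1: overshoot 17.5 dB → 17.5/7 = 2.5 dB → 2.5 dBu.
Stage 2: 2.5 dBu is at or below the 8 dBu threshold — no compression; output 2.5 dBu.
Stage 3: 2.5 dBu is at or below the 6.5 dBu threshold — no compression; output 2.5 dBu.

2.5 dBu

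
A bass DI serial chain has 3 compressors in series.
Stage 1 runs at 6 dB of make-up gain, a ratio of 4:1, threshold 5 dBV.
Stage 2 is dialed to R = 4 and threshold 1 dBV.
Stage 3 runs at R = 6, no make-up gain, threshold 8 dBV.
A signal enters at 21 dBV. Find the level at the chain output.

Stage 1: 21 dBV is 16 dB over 5 dBV; at 4:1 that becomes 4 dB over, giving 9 dBV; +6 dB make-up → 15 dBV.
Stage 2: 15 dBV is 14 dB over 1 dBV; at 4:1 that becomes 3.5 dB over, giving 4.5 dBV.
Stage 3: 4.5 dBV ≤ 8 dBV, so stage 3 doesn't engage; output 4.5 dBV.

4.5 dBV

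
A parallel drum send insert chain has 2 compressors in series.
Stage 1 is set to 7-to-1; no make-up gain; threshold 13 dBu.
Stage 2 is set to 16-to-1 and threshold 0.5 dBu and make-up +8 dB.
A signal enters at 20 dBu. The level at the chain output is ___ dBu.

Stage 1: 20 dBu is 7 dB over 13 dBu; at 7:1 that becomes 1 dB over, giving 14 dBu.
Stage 2: 14 dBu is 13.5 dB over 0.5 dBu; at 16:1 that becomes 0.84375 dB over, giving 1.34375 dBu; +8 dB make-up → 9.34375 dBu.

9.34375 dBu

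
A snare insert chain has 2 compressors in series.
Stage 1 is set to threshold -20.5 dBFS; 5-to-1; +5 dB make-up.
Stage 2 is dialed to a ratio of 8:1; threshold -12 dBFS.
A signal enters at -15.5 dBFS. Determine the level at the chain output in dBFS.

-14.5 dBFS

Stage 1: overshoot 5 dB → 5/5 = 1 dB → -19.5 dBFS; +5 dB make-up → -14.5 dBFS.
Stage 2: -14.5 dBFS ≤ -12 dBFS, so stage 2 doesn't engage; output -14.5 dBFS.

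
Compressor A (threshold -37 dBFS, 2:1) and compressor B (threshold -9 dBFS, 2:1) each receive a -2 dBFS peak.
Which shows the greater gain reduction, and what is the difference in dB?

A: overshoot 35 dB → output overshoot 17.5 dB → GR 17.5 dB.
B: overshoot 7 dB → output overshoot 3.5 dB → GR 3.5 dB.
Difference: 14 dB in favour of A.

A, by 14 dB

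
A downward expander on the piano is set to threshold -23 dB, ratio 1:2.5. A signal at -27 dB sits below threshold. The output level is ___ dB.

-33 dB

The input is 4 dB below the -23 dB threshold.
A 1:2.5 expander multiplies undershoot by 2.5: 4 × 2.5 = 10 dB below threshold.
Output = -23 − 10 = -33 dB.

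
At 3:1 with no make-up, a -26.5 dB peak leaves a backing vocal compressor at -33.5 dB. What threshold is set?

Let T be the threshold. Output overshoot = (input overshoot)/R, so -33.5 − T = (-26.5 − T)/3.
3·(-33.5 − T) = -26.5 − T → 2·T = -100.5 − (-26.5) = -74.
T = -74/2 = -37 dB.

-37 dB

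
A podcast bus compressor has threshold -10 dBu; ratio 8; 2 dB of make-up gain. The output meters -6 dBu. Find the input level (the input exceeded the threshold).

6 dBu

Remove make-up: -6 − 2 = -8 dBu.
Post-compression overshoot = -8 − (-10) = 2 dB.
Before 8:1 compression the overshoot was 2 × 8 = 16 dB, so input = -10 + 16 = 6 dBu.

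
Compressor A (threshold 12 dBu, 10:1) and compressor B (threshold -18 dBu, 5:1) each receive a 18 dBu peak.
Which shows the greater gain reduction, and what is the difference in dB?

B, by 23.4 dB

A: overshoot 6 dB → output overshoot 0.6 dB → GR 5.4 dB.
B: overshoot 36 dB → output overshoot 7.2 dB → GR 28.8 dB.
B applies 23.4 dB more gain reduction.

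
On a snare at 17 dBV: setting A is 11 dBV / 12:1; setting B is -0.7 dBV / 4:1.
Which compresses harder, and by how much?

B, by 7.775 dB

A: overshoot 6 dB → output overshoot 0.5 dB → GR 5.5 dB.
B: overshoot 17.7 dB → output overshoot 4.425 dB → GR 13.275 dB.
B reduces 7.775 dB more.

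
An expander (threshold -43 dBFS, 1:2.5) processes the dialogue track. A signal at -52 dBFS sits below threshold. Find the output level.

Undershoot = (-43) − (-52) = 9 dB.
At 1:2.5, that expands to 22.5 dB under threshold.
Output = -43 − 22.5 = -65.5 dBFS.

-65.5 dBFS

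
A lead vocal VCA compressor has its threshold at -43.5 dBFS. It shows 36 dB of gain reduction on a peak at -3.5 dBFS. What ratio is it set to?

10:1

Input overshoot = -3.5 − (-43.5) = 40 dB.
Output overshoot = 40 − 36 = 4 dB.
Ratio = input overshoot / output overshoot = 40 / 4 = 10.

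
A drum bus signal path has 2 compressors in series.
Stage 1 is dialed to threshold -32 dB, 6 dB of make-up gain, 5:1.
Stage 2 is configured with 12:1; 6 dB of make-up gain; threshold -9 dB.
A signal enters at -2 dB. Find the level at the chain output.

-14 dB

Stage 1: overshoot 30 dB → 30/5 = 6 dB → -26 dB; +6 dB make-up → -20 dB.
Stage 2: below threshold (-20 ≤ -9); passes unchanged; make-up brings it to -14 dB.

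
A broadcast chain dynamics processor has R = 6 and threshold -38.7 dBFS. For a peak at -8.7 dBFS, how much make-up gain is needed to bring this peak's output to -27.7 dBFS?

Overshoot 30 dB → 30/6 = 5 dB after compression, so the compressed level is -38.7 + 5 = -33.7 dBFS.
Make-up = target − compressed = -27.7 − (-33.7) = 6 dB.

6 dB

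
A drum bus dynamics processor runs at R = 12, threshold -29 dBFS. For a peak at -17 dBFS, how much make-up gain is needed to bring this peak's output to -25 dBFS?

3 dB

The peak compresses to -29 + 12/12 = -28 dBFS.
To reach -25 dBFS requires -25 − (-28) = 3 dB of make-up.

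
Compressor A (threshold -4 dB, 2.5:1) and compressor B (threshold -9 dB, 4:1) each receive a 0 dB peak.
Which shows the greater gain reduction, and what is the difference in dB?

A: GR = 4 − 4/2.5 = 2.4 dB.
B: GR = 9 − 9/4 = 6.75 dB.
Difference: 4.35 dB in favour of B.

B, by 4.35 dB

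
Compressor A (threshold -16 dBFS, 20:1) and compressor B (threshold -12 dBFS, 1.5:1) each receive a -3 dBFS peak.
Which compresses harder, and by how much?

A, by 9.35 dB

A: 13 dB over, compressed to 0.65 dB over, so 12.35 dB of GR.
B: 9 dB over, compressed to 6 dB over, so 3 dB of GR.
A reduces 9.35 dB more.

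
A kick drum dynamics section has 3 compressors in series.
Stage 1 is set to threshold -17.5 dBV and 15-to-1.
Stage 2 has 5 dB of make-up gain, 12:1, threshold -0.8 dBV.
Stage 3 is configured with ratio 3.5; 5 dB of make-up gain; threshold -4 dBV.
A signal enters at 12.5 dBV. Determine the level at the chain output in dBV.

-5.5 dBV

Stage 1: 30 dB above -17.5 dBV, reduced 15:1 to 2 dB above → -15.5 dBV.
Stage 2: -15.5 dBV ≤ -0.8 dBV, so stage 2 doesn't engage; make-up brings it to -10.5 dBV.
Stage 3: -10.5 dBV ≤ -4 dBV, so stage 3 doesn't engage; make-up brings it to -5.5 dBV.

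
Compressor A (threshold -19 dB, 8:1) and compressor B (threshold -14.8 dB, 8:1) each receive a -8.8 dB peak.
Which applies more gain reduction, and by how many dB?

A: 10.2 dB over, compressed to 1.275 dB over, so 8.925 dB of GR.
B: 6 dB over, compressed to 0.75 dB over, so 5.25 dB of GR.
A reduces 3.675 dB more.

A, by 3.675 dB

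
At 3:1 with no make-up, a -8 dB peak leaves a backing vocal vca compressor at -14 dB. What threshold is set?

-17 dB

Let T be the threshold. Output overshoot = (input overshoot)/R, so -14 − T = (-8 − T)/3.
3·(-14 − T) = -8 − T → 2·T = -42 − (-8) = -34.
T = -34/2 = -17 dB.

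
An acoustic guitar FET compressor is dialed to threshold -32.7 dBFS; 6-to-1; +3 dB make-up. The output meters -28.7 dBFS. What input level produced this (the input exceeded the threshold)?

-26.7 dBFS

Remove make-up: -28.7 − 3 = -31.7 dBFS.
Post-compression overshoot = -31.7 − (-32.7) = 1 dB.
Input overshoot = R × output overshoot = 6 dB → input = -32.7 + 6 = -26.7 dBFS.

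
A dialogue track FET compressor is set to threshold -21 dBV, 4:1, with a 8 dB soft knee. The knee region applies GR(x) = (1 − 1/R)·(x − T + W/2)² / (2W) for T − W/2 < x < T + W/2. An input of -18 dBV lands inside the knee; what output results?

x − T + W/2 = -18 − (-21) + 4 = 7.
GR = (1 − 1/4) × 7² / 16 = 0.75 × 49 / 16 = 2.296875 dB.
Output = -18 − 2.296875 = -20.296875 dBV.

-20.296875 dBV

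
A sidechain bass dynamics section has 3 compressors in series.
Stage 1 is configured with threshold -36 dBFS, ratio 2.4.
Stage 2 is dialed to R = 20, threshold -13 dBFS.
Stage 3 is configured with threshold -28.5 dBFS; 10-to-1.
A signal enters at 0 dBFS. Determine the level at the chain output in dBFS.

-27.75 dBFS

Stage 1: 0 dBFS is 36 dB over -36 dBFS; at 2.4:1 that becomes 15 dB over, giving -21 dBFS.
Stage 2: -21 dBFS ≤ -13 dBFS, so stage 2 doesn't engage; output -21 dBFS.
Stage 3: overshoot 7.5 dB → 7.5/10 = 0.75 dB → -27.75 dBFS.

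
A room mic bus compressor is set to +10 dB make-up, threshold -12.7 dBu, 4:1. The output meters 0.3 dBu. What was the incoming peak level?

-0.7 dBu

Remove make-up: 0.3 − 10 = -9.7 dBu.
That's 3 dB above the -12.7 dBu threshold.
Input overshoot = R × output overshoot = 12 dB → input = -12.7 + 12 = -0.7 dBu.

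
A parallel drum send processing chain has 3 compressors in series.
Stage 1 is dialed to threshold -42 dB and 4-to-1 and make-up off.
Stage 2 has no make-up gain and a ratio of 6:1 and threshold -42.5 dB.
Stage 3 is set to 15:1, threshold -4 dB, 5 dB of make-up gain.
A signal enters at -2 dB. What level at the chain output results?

Stage 1: overshoot 40 dB → 40/4 = 10 dB → -32 dB.
Stage 2: 10.5 dB above -42.5 dB, reduced 6:1 to 1.75 dB above → -40.75 dB.
Stage 3: below threshold (-40.75 ≤ -4); passes unchanged; make-up brings it to -35.75 dB.

-35.75 dB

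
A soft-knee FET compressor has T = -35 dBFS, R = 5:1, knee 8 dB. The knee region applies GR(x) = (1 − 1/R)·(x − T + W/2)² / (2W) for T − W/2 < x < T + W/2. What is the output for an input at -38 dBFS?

-38.05 dBFS

x − T + W/2 = -38 − (-35) + 4 = 1.
GR = (1 − 1/5) × 1² / 16 = 0.8 × 1 / 16 = 0.05 dB.
Output = -38 − 0.05 = -38.05 dBFS.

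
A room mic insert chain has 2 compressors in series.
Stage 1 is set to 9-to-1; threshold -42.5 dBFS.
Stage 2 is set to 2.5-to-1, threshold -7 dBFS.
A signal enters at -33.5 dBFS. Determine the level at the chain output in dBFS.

-41.5 dBFS

Stage 1: 9 dB above -42.5 dBFS, reduced 9:1 to 1 dB above → -41.5 dBFS.
Stage 2: -41.5 dBFS is at or below the -7 dBFS threshold — no compression; output -41.5 dBFS.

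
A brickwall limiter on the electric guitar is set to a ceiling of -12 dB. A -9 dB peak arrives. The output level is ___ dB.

-12 dB

At ∞:1, everything above -12 dB is held at the ceiling.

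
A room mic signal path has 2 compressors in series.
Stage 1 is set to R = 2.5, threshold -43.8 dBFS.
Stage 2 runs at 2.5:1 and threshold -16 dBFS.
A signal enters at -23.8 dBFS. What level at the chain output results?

-35.8 dBFS

Stage 1: -23.8 dBFS is 20 dB over -43.8 dBFS; at 2.5:1 that becomes 8 dB over, giving -35.8 dBFS.
Stage 2: below threshold (-35.8 ≤ -16); passes unchanged; output -35.8 dBFS.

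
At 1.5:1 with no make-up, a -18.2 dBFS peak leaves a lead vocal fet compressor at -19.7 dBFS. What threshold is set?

Gain reduction = -18.2 − (-19.7) = 1.5 dB; output overshoot = GR / (R − 1) = 1.5 / 0.5 = 3 dB.
Threshold = output − output overshoot = -19.7 − 3 = -22.7 dBFS.

-22.7 dBFS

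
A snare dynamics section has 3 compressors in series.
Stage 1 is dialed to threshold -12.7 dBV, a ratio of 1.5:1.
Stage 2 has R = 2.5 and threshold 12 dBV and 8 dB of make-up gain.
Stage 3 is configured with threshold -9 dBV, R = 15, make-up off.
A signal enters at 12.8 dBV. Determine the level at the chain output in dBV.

-7.58 dBV

Stage 1: overshoot 25.5 dB → 25.5/1.5 = 17 dB → 4.3 dBV.
Stage 2: 4.3 dBV ≤ 12 dBV, so stage 2 doesn't engage; make-up brings it to 12.3 dBV.
Stage 3: 12.3 dBV is 21.3 dB over -9 dBV; at 15:1 that becomes 1.42 dB over, giving -7.58 dBV.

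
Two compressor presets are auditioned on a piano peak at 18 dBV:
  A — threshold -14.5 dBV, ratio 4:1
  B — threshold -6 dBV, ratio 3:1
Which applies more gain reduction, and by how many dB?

A, by 8.375 dB

A: overshoot 32.5 dB → output overshoot 8.125 dB → GR 24.375 dB.
B: overshoot 24 dB → output overshoot 8 dB → GR 16 dB.
A applies 8.375 dB more gain reduction.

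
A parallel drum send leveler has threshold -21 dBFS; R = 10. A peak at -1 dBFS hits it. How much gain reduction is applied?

18 dB

Overshoot = -1 − (-21) = 20 dB.
After 10:1 compression the overshoot becomes 20/10 = 2 dB.
GR = overshoot in − overshoot out = 20 − 2 = 18 dB.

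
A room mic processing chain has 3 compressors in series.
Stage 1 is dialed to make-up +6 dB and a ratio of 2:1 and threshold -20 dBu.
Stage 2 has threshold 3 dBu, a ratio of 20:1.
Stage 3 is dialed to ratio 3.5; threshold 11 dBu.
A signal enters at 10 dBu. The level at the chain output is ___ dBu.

1 dBu

Stage 1: 30 dB above -20 dBu, reduced 2:1 to 15 dB above → -5 dBu; +6 dB make-up → 1 dBu.
Stage 2: 1 dBu ≤ 3 dBu, so stage 2 doesn't engage; output 1 dBu.
Stage 3: 1 dBu is at or below the 11 dBu threshold — no compression; output 1 dBu.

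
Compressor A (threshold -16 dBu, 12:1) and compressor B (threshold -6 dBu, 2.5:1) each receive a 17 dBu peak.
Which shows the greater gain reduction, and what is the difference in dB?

A: 33 dB over, compressed to 2.75 dB over, so 30.25 dB of GR.
B: 23 dB over, compressed to 9.2 dB over, so 13.8 dB of GR.
A reduces 16.45 dB more.

A, by 16.45 dB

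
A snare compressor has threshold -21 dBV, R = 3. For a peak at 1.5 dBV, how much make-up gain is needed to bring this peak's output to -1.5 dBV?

12 dB

Without make-up, output = threshold + overshoot/3 = -21 + 7.5 = -13.5 dBV.
Gap to target: 12 dB.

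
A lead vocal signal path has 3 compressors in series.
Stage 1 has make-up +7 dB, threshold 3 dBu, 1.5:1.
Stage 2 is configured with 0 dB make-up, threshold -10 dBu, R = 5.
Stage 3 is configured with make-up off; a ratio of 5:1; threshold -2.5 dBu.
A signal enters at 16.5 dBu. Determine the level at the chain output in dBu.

Stage 1: overshoot 13.5 dB → 13.5/1.5 = 9 dB → 12 dBu; +7 dB make-up → 19 dBu.
Stage 2: 29 dB above -10 dBu, reduced 5:1 to 5.8 dB above → -4.2 dBu.
Stage 3: -4.2 dBu ≤ -2.5 dBu, so stage 3 doesn't engage; output -4.2 dBu.

-4.2 dBu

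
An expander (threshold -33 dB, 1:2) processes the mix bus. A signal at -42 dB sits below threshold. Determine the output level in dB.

-51 dB

Below threshold, a 1:2 expander applies gain = (2−1)×(T − x) of attenuation.
(2−1) × 9 = 9 dB, so output = -42 − 9 = -51 dB.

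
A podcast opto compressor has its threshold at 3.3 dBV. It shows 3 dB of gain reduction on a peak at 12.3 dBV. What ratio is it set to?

Input overshoot = 12.3 − 3.3 = 9 dB.
Output overshoot = 9 − 3 = 6 dB.
Ratio = input overshoot / output overshoot = 9 / 6 = 1.5.

1.5:1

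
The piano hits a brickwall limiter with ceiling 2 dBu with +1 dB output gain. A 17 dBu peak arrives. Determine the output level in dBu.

3 dBu

A brickwall limiter is an ∞:1 compressor: any input above the ceiling is clamped to 2 dBu.
Output gain then adds 1 dB: 2 + 1 = 3 dBu.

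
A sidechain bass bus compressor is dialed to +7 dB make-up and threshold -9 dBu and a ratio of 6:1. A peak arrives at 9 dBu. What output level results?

1 dBu

Overshoot: 9 − (-9) = 18 dB.
6:1 compression reduces that to 18/6 = 3 dB over.
That puts the output at -6 dBu; make-up adds 7 dB, giving 1 dBu.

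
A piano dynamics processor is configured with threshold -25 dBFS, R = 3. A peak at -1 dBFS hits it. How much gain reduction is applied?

-1 dBFS exceeds the threshold by 24 dB.
After 3:1 compression the overshoot becomes 24/3 = 8 dB.
So the signal is attenuated by 24 − 8 = 16 dB.

16 dB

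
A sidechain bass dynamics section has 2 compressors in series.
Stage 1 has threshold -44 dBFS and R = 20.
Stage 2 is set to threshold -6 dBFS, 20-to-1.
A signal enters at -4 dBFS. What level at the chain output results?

Stage 1: overshoot 40 dB → 40/20 = 2 dB → -42 dBFS.
Stage 2: -42 dBFS is at or below the -6 dBFS threshold — no compression; output -42 dBFS.

-42 dBFS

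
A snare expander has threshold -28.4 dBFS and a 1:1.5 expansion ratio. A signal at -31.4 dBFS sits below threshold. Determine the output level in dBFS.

-32.9 dBFS

Undershoot = (-28.4) − (-31.4) = 3 dB.
At 1:1.5, that expands to 4.5 dB under threshold.
Output = -28.4 − 4.5 = -32.9 dBFS.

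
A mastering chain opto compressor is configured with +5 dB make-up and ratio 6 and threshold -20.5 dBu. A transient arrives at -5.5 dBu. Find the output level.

-13 dBu

The input is 15 dB above the -20.5 dBu threshold.
At 6:1 the overshoot is divided by 6, leaving 2.5 dB above threshold.
So the level is -20.5 + 2.5 = -18 dBu; make-up adds 5 dB, giving -13 dBu.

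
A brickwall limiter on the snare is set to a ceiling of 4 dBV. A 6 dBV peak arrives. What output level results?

The limiter clamps the peak to its 4 dBV ceiling.

4 dBV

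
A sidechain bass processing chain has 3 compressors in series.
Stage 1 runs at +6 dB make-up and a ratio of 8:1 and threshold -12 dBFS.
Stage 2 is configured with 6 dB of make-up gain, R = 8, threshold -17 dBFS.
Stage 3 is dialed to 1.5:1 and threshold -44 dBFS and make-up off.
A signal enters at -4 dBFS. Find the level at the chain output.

-21 dBFS

Stage 1: 8 dB above -12 dBFS, reduced 8:1 to 1 dB above → -11 dBFS; +6 dB make-up → -5 dBFS.
Stage 2: 12 dB above -17 dBFS, reduced 8:1 to 1.5 dB above → -15.5 dBFS; +6 dB make-up → -9.5 dBFS.
Stage 3: 34.5 dB above -44 dBFS, reduced 1.5:1 to 23 dB above → -21 dBFS.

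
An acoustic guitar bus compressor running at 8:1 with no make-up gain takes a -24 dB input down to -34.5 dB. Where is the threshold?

-36 dB

Gain reduction = -24 − (-34.5) = 10.5 dB; output overshoot = GR / (R − 1) = 10.5 / 7 = 1.5 dB.
Threshold = output − output overshoot = -34.5 − 1.5 = -36 dB.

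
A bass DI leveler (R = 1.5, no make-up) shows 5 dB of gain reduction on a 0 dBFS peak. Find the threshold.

Input is 15 dB above T (since output overshoot × R = input overshoot: (-5 − T)·1.5 = 0 − T gives T = -15 dBFS).
Check: -15 + (0 − (-15))/1.5 = -15 + 10 = -5 dBFS. ✓

-15 dBFS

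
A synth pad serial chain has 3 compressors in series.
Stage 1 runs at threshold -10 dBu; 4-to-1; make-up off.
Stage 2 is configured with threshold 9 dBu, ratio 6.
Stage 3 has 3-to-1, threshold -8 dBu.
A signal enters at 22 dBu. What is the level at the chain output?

-6 dBu

Stage 1: overshoot 32 dB → 32/4 = 8 dB → -2 dBu.
Stage 2: -2 dBu ≤ 9 dBu, so stage 2 doesn't engage; output -2 dBu.
Stage 3: -2 dBu is 6 dB over -8 dBu; at 3:1 that becomes 2 dB over, giving -6 dBu.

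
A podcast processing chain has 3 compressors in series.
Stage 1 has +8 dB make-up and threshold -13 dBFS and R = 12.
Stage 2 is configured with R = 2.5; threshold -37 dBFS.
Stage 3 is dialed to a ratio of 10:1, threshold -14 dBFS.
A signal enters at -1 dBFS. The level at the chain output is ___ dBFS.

-23.8 dBFS

Stage 1: -1 dBFS is 12 dB over -13 dBFS; at 12:1 that becomes 1 dB over, giving -12 dBFS; +8 dB make-up → -4 dBFS.
Stage 2: -4 dBFS is 33 dB over -37 dBFS; at 2.5:1 that becomes 13.2 dB over, giving -23.8 dBFS.
Stage 3: -23.8 dBFS is at or below the -14 dBFS threshold — no compression; output -23.8 dBFS.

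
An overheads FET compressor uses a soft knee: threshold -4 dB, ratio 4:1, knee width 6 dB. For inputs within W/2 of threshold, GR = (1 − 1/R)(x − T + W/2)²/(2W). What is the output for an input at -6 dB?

-6.0625 dB

x − T + W/2 = -6 − (-4) + 3 = 1.
GR = (1 − 1/4) × 1² / 12 = 0.75 × 1 / 12 = 0.0625 dB.
Output = -6 − 0.0625 = -6.0625 dB.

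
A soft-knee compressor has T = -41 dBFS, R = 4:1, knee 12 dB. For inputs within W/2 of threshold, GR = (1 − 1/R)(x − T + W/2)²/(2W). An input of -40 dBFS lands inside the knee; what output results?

-41.53125 dBFS

x − T + W/2 = -40 − (-41) + 6 = 7.
GR = (1 − 1/4) × 7² / 24 = 0.75 × 49 / 24 = 1.53125 dB.
Output = -40 − 1.53125 = -41.53125 dBFS.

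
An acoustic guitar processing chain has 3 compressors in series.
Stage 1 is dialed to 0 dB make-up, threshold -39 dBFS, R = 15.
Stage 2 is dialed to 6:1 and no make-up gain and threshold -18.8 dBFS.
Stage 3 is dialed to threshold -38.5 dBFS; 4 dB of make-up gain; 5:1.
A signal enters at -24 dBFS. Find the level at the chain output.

Stage 1: 15 dB above -39 dBFS, reduced 15:1 to 1 dB above → -38 dBFS.
Stage 2: -38 dBFS is at or below the -18.8 dBFS threshold — no compression; output -38 dBFS.
Stage 3: 0.5 dB above -38.5 dBFS, reduced 5:1 to 0.1 dB above → -38.4 dBFS; +4 dB make-up → -34.4 dBFS.

-34.4 dBFS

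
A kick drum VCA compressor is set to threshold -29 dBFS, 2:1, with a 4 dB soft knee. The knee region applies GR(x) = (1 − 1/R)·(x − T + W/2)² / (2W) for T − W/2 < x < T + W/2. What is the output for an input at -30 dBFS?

-30.0625 dBFS

x − T + W/2 = -30 − (-29) + 2 = 1.
GR = (1 − 1/2) × 1² / 8 = 0.5 × 1 / 8 = 0.0625 dB.
Output = -30 − 0.0625 = -30.0625 dBFS.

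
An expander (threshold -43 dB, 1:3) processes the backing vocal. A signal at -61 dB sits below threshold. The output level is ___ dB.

-97 dB

The input is 18 dB below the -43 dB threshold.
A 1:3 expander multiplies undershoot by 3: 18 × 3 = 54 dB below threshold.
Output = -43 − 54 = -97 dB.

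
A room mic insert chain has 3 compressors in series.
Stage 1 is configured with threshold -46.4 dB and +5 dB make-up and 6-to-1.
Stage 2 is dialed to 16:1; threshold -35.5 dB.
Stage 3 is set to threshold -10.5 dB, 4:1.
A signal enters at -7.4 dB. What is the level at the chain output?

Stage 1: -7.4 dB is 39 dB over -46.4 dB; at 6:1 that becomes 6.5 dB over, giving -39.9 dB; +5 dB make-up → -34.9 dB.
Stage 2: -34.9 dB is 0.6 dB over -35.5 dB; at 16:1 that becomes 0.0375 dB over, giving -35.4625 dB.
Stage 3: -35.4625 dB ≤ -10.5 dB, so stage 3 doesn't engage; output -35.4625 dB.

-35.4625 dB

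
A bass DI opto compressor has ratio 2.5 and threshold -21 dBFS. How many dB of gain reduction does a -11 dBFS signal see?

6 dB

The signal is 10 dB above threshold.
After 2.5:1 compression the overshoot becomes 10/2.5 = 4 dB.
So the signal is attenuated by 10 − 4 = 6 dB.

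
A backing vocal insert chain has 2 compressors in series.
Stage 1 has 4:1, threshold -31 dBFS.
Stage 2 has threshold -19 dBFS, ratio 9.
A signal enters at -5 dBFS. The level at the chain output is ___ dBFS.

-24.5 dBFS

Stage 1: 26 dB above -31 dBFS, reduced 4:1 to 6.5 dB above → -24.5 dBFS.
Stage 2: below threshold (-24.5 ≤ -19); passes unchanged; output -24.5 dBFS.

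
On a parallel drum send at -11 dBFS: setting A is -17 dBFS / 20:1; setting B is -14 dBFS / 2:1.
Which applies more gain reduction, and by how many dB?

A: GR = 6 − 6/20 = 5.7 dB.
B: GR = 3 − 3/2 = 1.5 dB.
Difference: 4.2 dB in favour of A.

A, by 4.2 dB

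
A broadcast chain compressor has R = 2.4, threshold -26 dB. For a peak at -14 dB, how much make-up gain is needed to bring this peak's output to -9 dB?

Overshoot 12 dB → 12/2.4 = 5 dB after compression, so the compressed level is -26 + 5 = -21 dB.
Make-up = target − compressed = -9 − (-21) = 12 dB.

12 dB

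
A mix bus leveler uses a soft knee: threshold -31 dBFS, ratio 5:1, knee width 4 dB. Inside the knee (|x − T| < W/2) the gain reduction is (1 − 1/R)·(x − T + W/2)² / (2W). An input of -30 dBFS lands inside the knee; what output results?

x − T + W/2 = -30 − (-31) + 2 = 3.
GR = (1 − 1/5) × 3² / 8 = 0.8 × 9 / 8 = 0.9 dB.
Output = -30 − 0.9 = -30.9 dBFS.

-30.9 dBFS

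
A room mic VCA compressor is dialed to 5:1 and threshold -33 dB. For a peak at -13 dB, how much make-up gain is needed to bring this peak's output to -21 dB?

Without make-up, output = threshold + overshoot/5 = -33 + 4 = -29 dB.
Gap to target: 8 dB.

8 dB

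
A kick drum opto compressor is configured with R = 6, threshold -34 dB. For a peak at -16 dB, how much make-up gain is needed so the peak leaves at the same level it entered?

15 dB

The peak compresses to -34 + 18/6 = -31 dB.
To reach -16 dB requires -16 − (-31) = 15 dB of make-up.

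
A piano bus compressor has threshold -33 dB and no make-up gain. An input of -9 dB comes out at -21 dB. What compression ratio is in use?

2:1

Input overshoot = -9 − (-33) = 24 dB; output overshoot = -21 − (-33) = 12 dB.
Ratio = 24 / 12 = 2.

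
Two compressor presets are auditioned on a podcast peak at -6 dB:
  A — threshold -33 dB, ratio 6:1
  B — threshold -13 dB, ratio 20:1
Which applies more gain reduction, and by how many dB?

A: GR = 27 − 27/6 = 22.5 dB.
B: GR = 7 − 7/20 = 6.65 dB.
A applies 15.85 dB more gain reduction.

A, by 15.85 dB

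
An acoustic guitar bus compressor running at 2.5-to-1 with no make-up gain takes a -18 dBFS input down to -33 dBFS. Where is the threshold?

-43 dBFS

Gain reduction = -18 − (-33) = 15 dB; output overshoot = GR / (R − 1) = 15 / 1.5 = 10 dB.
Threshold = output − output overshoot = -33 − 10 = -43 dBFS.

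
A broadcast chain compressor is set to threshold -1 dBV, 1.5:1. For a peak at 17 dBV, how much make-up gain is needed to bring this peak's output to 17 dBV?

Overshoot 18 dB → 18/1.5 = 12 dB after compression, so the compressed level is -1 + 12 = 11 dBV.
Make-up = target − compressed = 17 − 11 = 6 dB.

6 dB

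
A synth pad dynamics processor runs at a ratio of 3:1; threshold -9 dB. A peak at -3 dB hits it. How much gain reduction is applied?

Overshoot = -3 − (-9) = 6 dB.
At 3:1, output sits 6/3 = 2 dB above threshold.
GR = overshoot in − overshoot out = 6 − 2 = 4 dB.

4 dB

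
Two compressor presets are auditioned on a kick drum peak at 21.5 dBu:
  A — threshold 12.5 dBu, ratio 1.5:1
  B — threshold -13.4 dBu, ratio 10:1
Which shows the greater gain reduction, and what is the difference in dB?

B, by 28.41 dB

A: GR = 9 − 9/1.5 = 3 dB.
B: GR = 34.9 − 34.9/10 = 31.41 dB.
Difference: 28.41 dB in favour of B.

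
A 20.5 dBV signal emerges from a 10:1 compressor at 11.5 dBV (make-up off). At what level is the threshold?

10.5 dBV

Let T be the threshold. Output overshoot = (input overshoot)/R, so 11.5 − T = (20.5 − T)/10.
10·(11.5 − T) = 20.5 − T → 9·T = 115 − 20.5 = 94.5.
T = 94.5/9 = 10.5 dBV.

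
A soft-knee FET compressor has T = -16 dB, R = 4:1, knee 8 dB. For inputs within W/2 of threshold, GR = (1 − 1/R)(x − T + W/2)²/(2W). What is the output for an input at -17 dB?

-17.421875 dB

x − T + W/2 = -17 − (-16) + 4 = 3.
GR = (1 − 1/4) × 3² / 16 = 0.75 × 9 / 16 = 0.421875 dB.
Output = -17 − 0.421875 = -17.421875 dB.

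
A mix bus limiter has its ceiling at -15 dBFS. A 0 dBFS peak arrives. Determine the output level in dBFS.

A brickwall limiter is an ∞:1 compressor: any input above the ceiling is clamped to -15 dBFS.

-15 dBFS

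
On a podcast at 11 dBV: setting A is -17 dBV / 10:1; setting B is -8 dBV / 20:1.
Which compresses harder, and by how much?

A, by 7.15 dB

A: overshoot 28 dB → output overshoot 2.8 dB → GR 25.2 dB.
B: overshoot 19 dB → output overshoot 0.95 dB → GR 18.05 dB.
A reduces 7.15 dB more.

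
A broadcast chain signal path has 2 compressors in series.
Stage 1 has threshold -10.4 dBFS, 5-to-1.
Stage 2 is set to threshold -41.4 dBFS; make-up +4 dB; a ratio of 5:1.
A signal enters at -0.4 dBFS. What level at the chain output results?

Stage 1: 10 dB above -10.4 dBFS, reduced 5:1 to 2 dB above → -8.4 dBFS.
Stage 2: overshoot 33 dB → 33/5 = 6.6 dB → -34.8 dBFS; +4 dB make-up → -30.8 dBFS.

-30.8 dBFS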